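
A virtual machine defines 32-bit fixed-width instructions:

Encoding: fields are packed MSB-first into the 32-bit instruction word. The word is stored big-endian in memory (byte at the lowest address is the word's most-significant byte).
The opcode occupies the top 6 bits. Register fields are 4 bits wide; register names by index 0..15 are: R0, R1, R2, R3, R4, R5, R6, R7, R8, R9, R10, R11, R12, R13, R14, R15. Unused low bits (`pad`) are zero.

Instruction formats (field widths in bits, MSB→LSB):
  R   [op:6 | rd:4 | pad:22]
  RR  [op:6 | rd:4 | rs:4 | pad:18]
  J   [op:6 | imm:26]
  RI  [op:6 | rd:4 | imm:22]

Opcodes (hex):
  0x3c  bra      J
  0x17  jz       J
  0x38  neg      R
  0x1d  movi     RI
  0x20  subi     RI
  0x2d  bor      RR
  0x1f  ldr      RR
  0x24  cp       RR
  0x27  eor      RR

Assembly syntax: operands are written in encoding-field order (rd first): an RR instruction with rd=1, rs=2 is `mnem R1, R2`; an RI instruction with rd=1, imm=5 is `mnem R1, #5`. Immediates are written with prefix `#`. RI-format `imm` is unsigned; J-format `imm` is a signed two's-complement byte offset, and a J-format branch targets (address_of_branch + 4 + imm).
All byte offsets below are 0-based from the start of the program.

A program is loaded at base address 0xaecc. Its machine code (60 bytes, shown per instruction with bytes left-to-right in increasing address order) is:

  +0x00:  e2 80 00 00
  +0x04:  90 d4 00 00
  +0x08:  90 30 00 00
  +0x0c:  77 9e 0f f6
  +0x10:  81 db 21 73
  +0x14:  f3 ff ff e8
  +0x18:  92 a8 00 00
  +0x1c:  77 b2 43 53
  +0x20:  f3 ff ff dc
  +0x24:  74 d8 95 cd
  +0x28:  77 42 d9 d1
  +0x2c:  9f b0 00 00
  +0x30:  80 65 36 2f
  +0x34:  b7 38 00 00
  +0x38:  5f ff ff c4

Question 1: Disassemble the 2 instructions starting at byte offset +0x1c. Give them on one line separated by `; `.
[1c] 77 b2 43 53 → 0x77b24353
  op=0x77b24353>>26=0x1d ⇒ movi (RI)
  [25:22] rd=14 = R14
  [21:0] imm=3294035 = #3294035
[20] f3 ff ff dc → 0xf3ffffdc
  op=0xf3ffffdc>>26=0x3c ⇒ bra (J)
  [25:0] imm=67108828 (s26→-36) = #-36

movi R14, #3294035; bra #-36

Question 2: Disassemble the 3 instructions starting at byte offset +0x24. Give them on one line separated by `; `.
off 0x24: read 74 d8 95 cd as big → 0x74d895cd
  opcode bits[31:26]=0x1d: movi/RI
  [25:22] rd=3 = R3
  [21:0] imm=1611213 = #1611213
off 0x28: read 77 42 d9 d1 as big → 0x7742d9d1
  opcode bits[31:26]=0x1d: movi/RI
  [25:22] rd=13 = R13
  [21:0] imm=186833 = #186833
off 0x2c: read 9f b0 00 00 as big → 0x9fb00000
  opcode bits[31:26]=0x27: eor/RR
  [25:22] rd=14 = R14
  [21:18] rs=12 = R12

movi R3, #1611213; movi R13, #186833; eor R14, R12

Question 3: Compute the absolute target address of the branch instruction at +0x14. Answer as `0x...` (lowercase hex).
0xaecc

@+14  big-endian(f3 ff ff e8) = 0xf3ffffe8
  top 6b → 0x3c → bra [J]
  [25:0] imm=67108840 (s26→-24) = #-24
  target = base 0xaecc + off 0x14 + 4 + imm -24 = 0xaecc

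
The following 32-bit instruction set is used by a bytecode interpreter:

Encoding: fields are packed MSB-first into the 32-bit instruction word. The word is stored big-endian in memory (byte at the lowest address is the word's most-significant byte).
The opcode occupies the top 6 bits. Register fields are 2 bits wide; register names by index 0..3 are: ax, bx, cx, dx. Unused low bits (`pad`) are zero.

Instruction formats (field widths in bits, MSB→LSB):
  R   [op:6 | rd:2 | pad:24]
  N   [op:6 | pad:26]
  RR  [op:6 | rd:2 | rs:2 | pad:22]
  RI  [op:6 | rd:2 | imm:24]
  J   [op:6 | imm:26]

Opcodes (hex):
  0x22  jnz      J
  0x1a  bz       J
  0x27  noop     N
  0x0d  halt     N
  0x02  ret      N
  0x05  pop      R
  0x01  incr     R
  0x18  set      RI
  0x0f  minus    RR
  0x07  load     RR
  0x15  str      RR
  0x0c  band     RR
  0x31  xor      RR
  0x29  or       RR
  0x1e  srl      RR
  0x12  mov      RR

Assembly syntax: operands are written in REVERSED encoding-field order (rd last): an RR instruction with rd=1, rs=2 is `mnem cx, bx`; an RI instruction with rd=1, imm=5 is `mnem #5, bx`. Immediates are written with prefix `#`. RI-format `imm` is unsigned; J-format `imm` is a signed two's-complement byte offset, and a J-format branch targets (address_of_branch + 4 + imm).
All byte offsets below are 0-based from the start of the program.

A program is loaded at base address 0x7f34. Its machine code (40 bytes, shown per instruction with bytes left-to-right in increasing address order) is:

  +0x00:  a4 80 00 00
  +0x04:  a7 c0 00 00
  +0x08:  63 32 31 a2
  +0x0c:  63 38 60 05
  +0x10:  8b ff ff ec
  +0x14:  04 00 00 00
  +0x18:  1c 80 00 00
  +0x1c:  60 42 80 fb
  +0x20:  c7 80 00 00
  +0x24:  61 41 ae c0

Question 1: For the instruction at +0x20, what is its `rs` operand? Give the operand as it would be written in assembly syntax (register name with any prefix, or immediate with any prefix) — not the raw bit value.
cx

[20] c7 80 00 00 → 0xc7800000
  op=0xc7800000>>26=0x31 ⇒ xor (RR)
  rd: (w>>24)&0x3=0x3 → dx
  rs: (w>>22)&0x3=0x2 → cx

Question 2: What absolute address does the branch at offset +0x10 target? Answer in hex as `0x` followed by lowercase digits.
+0x10: 8b ff ff ec ⇒ word 0x8bffffec (big)
  top 6b → 0x22 → jnz [J]
  imm@[25:0]=0x3ffffec (s26→-20) ⇒ #-20
  target = base 0x7f34 + off 0x10 + 4 + imm -20 = 0x7f34

0x7f34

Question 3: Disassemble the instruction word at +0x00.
or cx, ax

[00] a4 80 00 00 → 0xa4800000
  top 6b → 0x29 → or [RR]
  rd@[25:24]=0x0 ⇒ ax
  rs@[23:22]=0x2 ⇒ cx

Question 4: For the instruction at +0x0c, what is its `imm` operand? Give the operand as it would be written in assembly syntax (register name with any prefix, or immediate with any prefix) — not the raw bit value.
@+0c  big-endian(63 38 60 05) = 0x63386005
  top 6b → 0x18 → set [RI]
  rd@[25:24]=0x3 ⇒ dx
  imm@[23:0]=0x386005 ⇒ #3694597

#3694597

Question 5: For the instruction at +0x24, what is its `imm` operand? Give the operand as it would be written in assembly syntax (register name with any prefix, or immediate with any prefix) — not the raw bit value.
[24] 61 41 ae c0 → 0x6141aec0
  top 6b → 0x18 → set [RI]
  [25:24] rd=1 = bx
  [23:0] imm=4304576 = #4304576

#4304576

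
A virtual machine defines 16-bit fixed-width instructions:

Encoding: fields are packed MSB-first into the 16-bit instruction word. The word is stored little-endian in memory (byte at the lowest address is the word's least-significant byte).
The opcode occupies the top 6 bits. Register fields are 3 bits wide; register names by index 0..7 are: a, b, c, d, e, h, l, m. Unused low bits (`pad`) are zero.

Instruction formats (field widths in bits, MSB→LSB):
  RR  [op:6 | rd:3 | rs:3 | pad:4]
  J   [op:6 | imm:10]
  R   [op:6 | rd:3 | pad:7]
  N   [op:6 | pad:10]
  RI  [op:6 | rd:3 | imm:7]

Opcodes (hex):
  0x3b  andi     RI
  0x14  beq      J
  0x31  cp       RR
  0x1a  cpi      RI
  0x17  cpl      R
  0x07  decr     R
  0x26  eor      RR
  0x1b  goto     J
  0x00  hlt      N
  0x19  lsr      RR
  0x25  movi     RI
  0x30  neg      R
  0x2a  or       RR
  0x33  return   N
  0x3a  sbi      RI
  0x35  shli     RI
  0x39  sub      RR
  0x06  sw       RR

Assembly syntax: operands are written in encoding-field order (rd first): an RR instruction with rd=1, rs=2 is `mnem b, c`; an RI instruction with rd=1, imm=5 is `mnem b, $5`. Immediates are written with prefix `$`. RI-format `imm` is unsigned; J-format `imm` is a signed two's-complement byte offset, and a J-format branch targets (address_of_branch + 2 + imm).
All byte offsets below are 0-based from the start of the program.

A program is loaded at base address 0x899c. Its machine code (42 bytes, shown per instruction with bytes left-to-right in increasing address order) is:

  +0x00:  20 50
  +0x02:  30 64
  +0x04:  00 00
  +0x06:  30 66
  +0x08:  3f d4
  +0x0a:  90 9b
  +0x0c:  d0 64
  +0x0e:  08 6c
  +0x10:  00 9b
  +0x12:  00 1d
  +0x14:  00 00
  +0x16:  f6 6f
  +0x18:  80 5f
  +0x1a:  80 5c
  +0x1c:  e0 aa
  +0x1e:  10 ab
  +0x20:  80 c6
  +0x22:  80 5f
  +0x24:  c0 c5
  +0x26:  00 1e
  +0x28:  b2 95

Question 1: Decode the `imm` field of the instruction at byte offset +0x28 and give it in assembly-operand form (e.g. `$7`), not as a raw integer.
+0x28: b2 95 ⇒ word 0x95b2 (little)
  op=0x95b2>>10=0x25 ⇒ movi (RI)
  rd: (w>>7)&0x7=0x3 → d
  imm: (w>>0)&0x7f=0x32 → $50

$50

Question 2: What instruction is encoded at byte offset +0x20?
cp h, a

[20] 80 c6 → 0xc680
  opcode bits[15:10]=0x31: cp/RR
  rd: (w>>7)&0x7=0x5 → h
  rs: (w>>4)&0x7=0x0 → a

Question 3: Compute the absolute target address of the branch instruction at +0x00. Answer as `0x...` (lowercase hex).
[00] 20 50 → 0x5020
  opcode bits[15:10]=0x14: beq/J
  imm@[9:0]=0x20 ⇒ $32
  target = base 0x899c + off 0x00 + 2 + imm 32 = 0x89be

0x89be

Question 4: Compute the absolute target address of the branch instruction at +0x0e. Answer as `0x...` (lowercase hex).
[0e] 08 6c → 0x6c08
  opcode bits[15:10]=0x1b: goto/J
  imm: (w>>0)&0x3ff=0x8 → $8
  target = base 0x899c + off 0x0e + 2 + imm 8 = 0x89b4

0x89b4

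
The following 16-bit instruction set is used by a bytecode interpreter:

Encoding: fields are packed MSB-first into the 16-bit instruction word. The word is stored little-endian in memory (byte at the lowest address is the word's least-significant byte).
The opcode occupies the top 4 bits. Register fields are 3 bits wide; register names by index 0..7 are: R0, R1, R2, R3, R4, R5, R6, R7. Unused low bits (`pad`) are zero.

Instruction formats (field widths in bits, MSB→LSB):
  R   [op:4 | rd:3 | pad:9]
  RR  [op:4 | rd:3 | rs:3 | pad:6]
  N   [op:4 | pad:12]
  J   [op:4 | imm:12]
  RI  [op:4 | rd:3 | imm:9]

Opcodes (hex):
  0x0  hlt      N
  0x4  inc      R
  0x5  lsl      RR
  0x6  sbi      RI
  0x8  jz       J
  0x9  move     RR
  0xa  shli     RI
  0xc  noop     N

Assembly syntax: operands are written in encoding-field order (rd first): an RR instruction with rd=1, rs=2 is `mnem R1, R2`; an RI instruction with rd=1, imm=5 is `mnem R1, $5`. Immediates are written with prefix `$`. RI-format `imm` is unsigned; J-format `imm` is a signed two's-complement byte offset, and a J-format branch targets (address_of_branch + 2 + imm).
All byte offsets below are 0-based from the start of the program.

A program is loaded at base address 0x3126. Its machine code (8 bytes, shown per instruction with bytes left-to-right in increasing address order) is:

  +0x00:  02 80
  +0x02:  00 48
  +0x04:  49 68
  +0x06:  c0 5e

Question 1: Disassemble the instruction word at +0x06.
lsl R7, R3

@+06  little-endian(c0 5e) = 0x5ec0
  opcode bits[15:12]=0x5: lsl/RR
  rd: (w>>9)&0x7=0x7 → R7
  rs: (w>>6)&0x7=0x3 → R3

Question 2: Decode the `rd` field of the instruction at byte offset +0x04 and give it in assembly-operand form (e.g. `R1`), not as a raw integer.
R4

+0x04: 49 68 ⇒ word 0x6849 (little)
  top 4b → 0x6 → sbi [RI]
  rd: (w>>9)&0x7=0x4 → R4
  imm: (w>>0)&0x1ff=0x49 → $73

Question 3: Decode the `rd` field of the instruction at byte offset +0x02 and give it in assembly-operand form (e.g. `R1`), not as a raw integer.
[02] 00 48 → 0x4800
  op=0x4800>>12=0x4 ⇒ inc (R)
  [11:9] rd=4 = R4

R4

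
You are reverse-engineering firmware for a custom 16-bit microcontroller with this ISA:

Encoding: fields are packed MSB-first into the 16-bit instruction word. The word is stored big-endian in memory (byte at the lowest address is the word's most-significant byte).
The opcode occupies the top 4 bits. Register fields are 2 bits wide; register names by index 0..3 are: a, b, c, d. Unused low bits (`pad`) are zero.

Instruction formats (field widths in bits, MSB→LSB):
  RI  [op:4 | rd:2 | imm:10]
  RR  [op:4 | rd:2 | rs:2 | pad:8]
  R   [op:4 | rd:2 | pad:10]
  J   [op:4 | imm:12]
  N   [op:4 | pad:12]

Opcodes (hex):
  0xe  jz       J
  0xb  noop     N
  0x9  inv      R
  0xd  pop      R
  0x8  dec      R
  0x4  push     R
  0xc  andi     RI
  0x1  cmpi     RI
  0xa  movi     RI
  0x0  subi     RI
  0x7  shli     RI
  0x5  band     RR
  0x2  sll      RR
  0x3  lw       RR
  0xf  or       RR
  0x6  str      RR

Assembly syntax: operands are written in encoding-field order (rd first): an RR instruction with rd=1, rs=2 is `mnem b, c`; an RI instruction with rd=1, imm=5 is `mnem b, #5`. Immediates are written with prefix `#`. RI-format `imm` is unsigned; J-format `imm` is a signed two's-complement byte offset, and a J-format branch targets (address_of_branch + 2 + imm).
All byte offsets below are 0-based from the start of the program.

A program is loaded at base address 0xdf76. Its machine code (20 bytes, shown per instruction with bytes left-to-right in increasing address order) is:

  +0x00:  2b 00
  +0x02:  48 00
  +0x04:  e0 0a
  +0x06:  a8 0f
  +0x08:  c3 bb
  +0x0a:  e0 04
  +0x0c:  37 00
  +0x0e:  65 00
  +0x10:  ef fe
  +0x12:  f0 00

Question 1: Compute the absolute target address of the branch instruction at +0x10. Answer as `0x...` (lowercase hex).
0xdf86

[10] ef fe → 0xeffe
  op=0xeffe>>12=0xe ⇒ jz (J)
  imm@[11:0]=0xffe (s12→-2) ⇒ #-2
  target = base 0xdf76 + off 0x10 + 2 + imm -2 = 0xdf86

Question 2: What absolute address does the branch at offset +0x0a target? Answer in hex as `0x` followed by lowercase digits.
0xdf86

[0a] e0 04 → 0xe004
  opcode bits[15:12]=0xe: jz/J
  [11:0] imm=4 = #4
  target = base 0xdf76 + off 0x0a + 2 + imm 4 = 0xdf86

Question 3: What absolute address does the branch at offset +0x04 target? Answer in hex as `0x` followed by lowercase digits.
0xdf86

off 0x04: read e0 0a as big → 0xe00a
  top 4b → 0xe → jz [J]
  imm: (w>>0)&0xfff=0xa → #10
  target = base 0xdf76 + off 0x04 + 2 + imm 10 = 0xdf86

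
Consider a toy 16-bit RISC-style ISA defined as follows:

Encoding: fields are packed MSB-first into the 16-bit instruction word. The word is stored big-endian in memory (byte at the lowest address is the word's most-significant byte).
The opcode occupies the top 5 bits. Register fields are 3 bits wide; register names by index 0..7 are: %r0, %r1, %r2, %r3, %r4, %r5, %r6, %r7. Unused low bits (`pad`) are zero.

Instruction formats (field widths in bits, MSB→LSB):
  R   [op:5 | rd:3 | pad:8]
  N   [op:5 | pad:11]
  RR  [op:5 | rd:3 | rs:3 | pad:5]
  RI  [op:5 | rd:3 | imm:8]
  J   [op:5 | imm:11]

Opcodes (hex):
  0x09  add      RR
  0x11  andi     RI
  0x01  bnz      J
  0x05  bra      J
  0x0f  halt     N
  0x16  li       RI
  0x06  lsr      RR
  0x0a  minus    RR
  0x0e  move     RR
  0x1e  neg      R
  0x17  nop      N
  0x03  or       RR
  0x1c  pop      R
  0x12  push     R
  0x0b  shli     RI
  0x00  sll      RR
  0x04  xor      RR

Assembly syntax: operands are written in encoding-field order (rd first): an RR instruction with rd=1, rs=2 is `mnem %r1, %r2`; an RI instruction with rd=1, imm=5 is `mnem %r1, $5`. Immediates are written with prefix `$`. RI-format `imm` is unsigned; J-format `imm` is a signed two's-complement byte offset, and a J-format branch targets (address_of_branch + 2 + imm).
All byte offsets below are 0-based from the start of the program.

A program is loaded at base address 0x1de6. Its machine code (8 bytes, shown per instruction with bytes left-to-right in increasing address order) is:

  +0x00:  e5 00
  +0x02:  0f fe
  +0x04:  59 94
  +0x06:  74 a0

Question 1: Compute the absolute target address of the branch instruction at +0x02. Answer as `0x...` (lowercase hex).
0x1de8

@+02  big-endian(0f fe) = 0x0ffe
  top 5b → 0x1 → bnz [J]
  imm: (w>>0)&0x7ff=0x7fe (s11→-2) → $-2
  target = base 0x1de6 + off 0x02 + 2 + imm -2 = 0x1de8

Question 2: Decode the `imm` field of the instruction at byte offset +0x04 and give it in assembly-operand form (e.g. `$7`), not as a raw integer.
+0x04: 59 94 ⇒ word 0x5994 (big)
  top 5b → 0xb → shli [RI]
  rd: (w>>8)&0x7=0x1 → %r1
  imm: (w>>0)&0xff=0x94 → $148

$148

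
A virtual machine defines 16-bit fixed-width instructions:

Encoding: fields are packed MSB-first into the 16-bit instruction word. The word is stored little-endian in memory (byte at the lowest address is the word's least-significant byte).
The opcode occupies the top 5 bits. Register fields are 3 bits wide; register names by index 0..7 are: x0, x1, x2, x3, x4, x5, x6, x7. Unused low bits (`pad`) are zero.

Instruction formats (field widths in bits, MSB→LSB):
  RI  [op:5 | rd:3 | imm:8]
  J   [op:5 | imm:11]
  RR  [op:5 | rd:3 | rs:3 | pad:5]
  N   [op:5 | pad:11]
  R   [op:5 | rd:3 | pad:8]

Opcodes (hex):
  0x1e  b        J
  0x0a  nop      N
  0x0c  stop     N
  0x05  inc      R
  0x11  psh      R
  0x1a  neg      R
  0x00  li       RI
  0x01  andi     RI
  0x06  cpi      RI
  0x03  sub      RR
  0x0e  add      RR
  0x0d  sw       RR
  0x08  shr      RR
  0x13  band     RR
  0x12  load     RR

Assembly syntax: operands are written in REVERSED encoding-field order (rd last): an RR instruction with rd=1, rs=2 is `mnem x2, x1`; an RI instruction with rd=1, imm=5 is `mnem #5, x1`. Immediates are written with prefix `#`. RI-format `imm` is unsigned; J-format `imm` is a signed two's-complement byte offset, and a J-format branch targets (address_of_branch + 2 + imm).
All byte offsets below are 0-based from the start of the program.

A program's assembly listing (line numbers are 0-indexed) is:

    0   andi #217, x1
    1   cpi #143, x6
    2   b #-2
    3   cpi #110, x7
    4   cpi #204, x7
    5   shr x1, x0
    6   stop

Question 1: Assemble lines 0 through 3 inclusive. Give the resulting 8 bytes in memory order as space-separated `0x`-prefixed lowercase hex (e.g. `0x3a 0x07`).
0xd9 0x09 0x8f 0x36 0xfe 0xf7 0x6e 0x37

line 0 (andi): pack op=0x1:5|rd=1:3|imm=217:8 = 0x09d9; little→ d9 09
line 1 (cpi): pack op=0x6:5|rd=6:3|imm=143:8 = 0x368f; little→ 8f 36
line 2 (b): pack op=0x1e:5|imm=-2:11 = 0xf7fe; little→ fe f7
line 3 (cpi): pack op=0x6:5|rd=7:3|imm=110:8 = 0x376e; little→ 6e 37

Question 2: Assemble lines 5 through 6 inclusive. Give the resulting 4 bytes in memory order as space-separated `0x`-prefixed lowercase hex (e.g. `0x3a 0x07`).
0x20 0x40 0x00 0x60

L5: shr op=0x8:5|rd=0:3|rs=1:3|pad=0:5 ⇒ 0x4020 ⇒ little 20 40
L6: stop op=0xc:5|pad=0:11 ⇒ 0x6000 ⇒ little 00 60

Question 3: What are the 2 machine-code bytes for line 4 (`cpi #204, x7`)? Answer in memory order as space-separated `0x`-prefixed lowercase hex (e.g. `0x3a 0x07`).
0xcc 0x37

line 4 (cpi): pack op=0x6:5|rd=7:3|imm=204:8 = 0x37cc; little→ cc 37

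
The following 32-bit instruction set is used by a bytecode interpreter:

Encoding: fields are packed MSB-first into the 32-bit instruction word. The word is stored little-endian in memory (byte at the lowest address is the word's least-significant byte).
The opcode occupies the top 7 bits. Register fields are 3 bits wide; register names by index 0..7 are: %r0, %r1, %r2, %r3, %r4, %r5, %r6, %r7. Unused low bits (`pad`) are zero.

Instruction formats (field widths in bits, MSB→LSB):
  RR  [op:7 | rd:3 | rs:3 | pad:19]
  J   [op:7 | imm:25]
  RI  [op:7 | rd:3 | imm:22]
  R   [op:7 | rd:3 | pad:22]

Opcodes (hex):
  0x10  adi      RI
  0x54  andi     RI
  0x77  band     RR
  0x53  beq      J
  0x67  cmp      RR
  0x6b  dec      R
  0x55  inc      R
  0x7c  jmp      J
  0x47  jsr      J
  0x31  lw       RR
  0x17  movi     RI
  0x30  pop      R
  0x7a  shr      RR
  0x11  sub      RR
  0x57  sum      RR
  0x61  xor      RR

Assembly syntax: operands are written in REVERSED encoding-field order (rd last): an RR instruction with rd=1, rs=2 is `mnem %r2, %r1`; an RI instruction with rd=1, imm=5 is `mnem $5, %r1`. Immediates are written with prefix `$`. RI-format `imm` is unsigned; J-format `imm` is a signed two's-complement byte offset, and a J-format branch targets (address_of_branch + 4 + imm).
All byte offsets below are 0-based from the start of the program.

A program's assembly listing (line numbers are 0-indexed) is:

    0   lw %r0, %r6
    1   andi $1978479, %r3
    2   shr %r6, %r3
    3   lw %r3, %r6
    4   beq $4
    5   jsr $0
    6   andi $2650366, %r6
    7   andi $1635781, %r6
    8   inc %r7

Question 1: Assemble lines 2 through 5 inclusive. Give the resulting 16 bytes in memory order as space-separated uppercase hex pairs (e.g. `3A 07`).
2. shr fields op=0x7a:7|rd=3:3|rs=6:3|pad=0:19 → word f4f00000h → 00 00 f0 f4
3. lw fields op=0x31:7|rd=6:3|rs=3:3|pad=0:19 → word 63980000h → 00 00 98 63
4. beq fields op=0x53:7|imm=4:25 → word a6000004h → 04 00 00 a6
5. jsr fields op=0x47:7|imm=0:25 → word 8e000000h → 00 00 00 8e

00 00 F0 F4 00 00 98 63 04 00 00 A6 00 00 00 8E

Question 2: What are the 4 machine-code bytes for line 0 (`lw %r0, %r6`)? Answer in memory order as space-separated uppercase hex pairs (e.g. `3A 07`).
L0: lw op=0x31:7|rd=6:3|rs=0:3|pad=0:19 ⇒ 0x63800000 ⇒ little 00 00 80 63

00 00 80 63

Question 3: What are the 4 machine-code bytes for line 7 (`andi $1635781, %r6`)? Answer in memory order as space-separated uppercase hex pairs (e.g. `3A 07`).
C5 F5 98 A9

L7: andi op=0x54:7|rd=6:3|imm=1635781:22 ⇒ 0xa998f5c5 ⇒ little c5 f5 98 a9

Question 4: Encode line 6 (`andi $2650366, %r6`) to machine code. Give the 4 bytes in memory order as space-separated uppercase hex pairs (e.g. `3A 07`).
FE 70 A8 A9

line 6 (andi): pack op=0x54:7|rd=6:3|imm=2650366:22 = 0xa9a870fe; little→ fe 70 a8 a9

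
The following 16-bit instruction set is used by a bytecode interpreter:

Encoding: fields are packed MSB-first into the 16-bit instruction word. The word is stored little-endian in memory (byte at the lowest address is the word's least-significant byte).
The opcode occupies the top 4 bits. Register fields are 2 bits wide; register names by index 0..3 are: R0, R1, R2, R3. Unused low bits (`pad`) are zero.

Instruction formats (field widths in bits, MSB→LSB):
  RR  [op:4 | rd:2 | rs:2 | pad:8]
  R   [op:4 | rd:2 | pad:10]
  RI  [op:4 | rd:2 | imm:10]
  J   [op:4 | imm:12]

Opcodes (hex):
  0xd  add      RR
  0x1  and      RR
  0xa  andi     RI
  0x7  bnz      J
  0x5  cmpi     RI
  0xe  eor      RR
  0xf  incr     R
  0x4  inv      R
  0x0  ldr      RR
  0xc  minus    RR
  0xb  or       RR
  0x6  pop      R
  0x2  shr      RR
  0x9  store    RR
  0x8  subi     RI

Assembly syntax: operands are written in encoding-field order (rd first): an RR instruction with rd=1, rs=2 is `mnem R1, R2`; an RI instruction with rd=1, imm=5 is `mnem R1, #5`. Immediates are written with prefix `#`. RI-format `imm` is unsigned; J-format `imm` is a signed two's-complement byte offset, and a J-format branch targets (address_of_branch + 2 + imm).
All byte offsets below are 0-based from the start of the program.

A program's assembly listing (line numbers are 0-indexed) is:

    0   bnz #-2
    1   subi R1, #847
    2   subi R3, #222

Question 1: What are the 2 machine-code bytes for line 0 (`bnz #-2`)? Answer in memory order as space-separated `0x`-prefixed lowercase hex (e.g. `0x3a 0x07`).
L0: bnz op=0x7:4|imm=-2:12 ⇒ 0x7ffe ⇒ little fe 7f

0xfe 0x7f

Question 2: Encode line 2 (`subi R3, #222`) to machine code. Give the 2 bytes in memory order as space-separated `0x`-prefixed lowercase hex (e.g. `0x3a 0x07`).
line 2 (subi): pack op=0x8:4|rd=3:2|imm=222:10 = 0x8cde; little→ de 8c

0xde 0x8c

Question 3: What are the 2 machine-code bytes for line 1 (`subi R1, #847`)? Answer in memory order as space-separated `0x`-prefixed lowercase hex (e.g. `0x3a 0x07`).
line 1 (subi): pack op=0x8:4|rd=1:2|imm=847:10 = 0x874f; little→ 4f 87

0x4f 0x87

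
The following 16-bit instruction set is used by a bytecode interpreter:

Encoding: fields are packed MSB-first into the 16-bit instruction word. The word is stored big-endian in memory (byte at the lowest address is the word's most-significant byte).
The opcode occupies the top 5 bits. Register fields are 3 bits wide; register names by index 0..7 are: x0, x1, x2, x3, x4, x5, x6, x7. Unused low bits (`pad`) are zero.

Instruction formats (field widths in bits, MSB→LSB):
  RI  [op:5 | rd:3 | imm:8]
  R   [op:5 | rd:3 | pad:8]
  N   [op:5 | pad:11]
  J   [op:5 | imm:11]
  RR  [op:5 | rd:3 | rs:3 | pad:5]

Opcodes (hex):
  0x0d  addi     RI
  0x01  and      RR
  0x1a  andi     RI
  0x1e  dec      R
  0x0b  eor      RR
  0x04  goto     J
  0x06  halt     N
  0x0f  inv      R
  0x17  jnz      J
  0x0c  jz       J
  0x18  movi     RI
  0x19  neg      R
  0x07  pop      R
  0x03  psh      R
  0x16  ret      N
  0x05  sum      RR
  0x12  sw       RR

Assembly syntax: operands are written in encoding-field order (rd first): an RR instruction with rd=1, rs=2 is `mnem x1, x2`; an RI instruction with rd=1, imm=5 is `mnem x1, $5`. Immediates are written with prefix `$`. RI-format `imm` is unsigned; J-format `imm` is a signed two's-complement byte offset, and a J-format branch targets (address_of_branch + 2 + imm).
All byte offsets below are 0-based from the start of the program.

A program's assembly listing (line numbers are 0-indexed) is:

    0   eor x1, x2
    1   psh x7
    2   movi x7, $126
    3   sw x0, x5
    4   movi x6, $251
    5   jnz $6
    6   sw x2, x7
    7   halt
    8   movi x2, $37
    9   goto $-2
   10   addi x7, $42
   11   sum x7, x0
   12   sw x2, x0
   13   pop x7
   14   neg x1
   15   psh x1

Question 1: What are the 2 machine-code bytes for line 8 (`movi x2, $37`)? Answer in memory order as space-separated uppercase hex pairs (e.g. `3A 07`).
8. movi fields op=0x18:5|rd=2:3|imm=37:8 → word c225h → c2 25

C2 25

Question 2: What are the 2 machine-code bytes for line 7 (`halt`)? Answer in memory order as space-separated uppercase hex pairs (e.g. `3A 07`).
30 00

line 7 (halt): pack op=0x6:5|pad=0:11 = 0x3000; big→ 30 00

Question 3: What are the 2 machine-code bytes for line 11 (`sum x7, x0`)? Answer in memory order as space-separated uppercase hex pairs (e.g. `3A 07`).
2F 00

L11: sum op=0x5:5|rd=7:3|rs=0:3|pad=0:5 ⇒ 0x2f00 ⇒ big 2f 00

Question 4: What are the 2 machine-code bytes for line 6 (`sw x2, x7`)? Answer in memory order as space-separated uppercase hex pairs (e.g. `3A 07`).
L6: sw op=0x12:5|rd=2:3|rs=7:3|pad=0:5 ⇒ 0x92e0 ⇒ big 92 e0

92 E0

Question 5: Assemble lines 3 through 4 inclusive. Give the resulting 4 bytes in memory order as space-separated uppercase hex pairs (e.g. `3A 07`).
90 A0 C6 FB

3. sw fields op=0x12:5|rd=0:3|rs=5:3|pad=0:5 → word 90a0h → 90 a0
4. movi fields op=0x18:5|rd=6:3|imm=251:8 → word c6fbh → c6 fb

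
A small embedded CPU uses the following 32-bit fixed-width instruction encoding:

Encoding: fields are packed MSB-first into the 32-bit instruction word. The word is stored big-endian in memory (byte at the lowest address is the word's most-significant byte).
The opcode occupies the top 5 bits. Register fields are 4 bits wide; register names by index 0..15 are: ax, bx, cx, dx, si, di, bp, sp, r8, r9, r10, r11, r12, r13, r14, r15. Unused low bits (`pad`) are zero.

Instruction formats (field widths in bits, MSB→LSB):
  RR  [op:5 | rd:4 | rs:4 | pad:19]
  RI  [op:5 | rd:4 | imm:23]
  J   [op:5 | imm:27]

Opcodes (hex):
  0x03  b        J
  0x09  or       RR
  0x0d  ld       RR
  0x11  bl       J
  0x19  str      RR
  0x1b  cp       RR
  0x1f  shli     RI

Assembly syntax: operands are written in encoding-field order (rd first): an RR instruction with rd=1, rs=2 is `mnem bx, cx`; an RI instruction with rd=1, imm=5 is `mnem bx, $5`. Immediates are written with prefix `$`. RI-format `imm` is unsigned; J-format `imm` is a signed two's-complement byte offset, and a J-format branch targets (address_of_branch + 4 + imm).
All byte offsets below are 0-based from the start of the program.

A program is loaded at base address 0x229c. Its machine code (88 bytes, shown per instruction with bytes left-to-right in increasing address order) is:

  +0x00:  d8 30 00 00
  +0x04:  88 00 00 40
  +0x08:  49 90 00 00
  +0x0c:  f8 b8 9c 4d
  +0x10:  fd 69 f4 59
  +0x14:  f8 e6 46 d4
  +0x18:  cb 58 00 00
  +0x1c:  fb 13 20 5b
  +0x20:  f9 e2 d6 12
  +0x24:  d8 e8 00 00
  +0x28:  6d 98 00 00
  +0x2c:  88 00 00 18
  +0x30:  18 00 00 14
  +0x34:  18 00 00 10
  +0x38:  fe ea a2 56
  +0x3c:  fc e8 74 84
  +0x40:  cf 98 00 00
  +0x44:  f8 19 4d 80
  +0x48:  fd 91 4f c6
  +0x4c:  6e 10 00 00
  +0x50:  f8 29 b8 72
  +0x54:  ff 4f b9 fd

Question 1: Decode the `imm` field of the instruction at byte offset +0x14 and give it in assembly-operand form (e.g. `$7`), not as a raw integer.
@+14  big-endian(f8 e6 46 d4) = 0xf8e646d4
  opcode bits[31:27]=0x1f: shli/RI
  rd@[26:23]=0x1 ⇒ bx
  imm@[22:0]=0x6646d4 ⇒ $6702804

$6702804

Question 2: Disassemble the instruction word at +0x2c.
bl $24

@+2c  big-endian(88 00 00 18) = 0x88000018
  opcode bits[31:27]=0x11: bl/J
  imm@[26:0]=0x18 ⇒ $24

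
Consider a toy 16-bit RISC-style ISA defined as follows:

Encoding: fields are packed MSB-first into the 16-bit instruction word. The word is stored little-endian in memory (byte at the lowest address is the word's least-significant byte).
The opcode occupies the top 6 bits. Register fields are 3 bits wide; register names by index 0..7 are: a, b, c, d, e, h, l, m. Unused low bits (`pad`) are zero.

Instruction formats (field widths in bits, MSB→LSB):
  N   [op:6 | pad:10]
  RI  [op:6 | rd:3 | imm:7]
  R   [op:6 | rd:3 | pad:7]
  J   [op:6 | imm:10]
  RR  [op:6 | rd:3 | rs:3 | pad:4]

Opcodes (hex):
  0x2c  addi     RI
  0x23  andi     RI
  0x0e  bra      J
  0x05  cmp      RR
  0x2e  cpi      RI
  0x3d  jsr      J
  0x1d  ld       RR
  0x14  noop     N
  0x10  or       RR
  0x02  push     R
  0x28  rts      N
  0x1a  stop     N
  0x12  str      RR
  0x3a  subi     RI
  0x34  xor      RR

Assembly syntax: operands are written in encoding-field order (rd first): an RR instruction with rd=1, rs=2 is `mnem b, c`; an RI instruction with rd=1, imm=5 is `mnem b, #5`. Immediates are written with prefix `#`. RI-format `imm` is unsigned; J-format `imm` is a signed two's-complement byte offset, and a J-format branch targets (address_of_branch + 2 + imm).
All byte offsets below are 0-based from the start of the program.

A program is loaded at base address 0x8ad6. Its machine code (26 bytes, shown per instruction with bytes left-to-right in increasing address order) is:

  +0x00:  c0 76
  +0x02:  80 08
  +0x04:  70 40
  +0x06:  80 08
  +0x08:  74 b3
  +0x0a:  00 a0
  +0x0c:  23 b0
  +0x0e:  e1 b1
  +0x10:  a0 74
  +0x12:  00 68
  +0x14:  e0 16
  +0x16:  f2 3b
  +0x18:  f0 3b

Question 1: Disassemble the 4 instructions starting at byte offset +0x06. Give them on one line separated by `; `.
push b; addi l, #116; rts; addi a, #35

off 0x06: read 80 08 as little → 0x0880
  top 6b → 0x2 → push [R]
  [9:7] rd=1 = b
off 0x08: read 74 b3 as little → 0xb374
  top 6b → 0x2c → addi [RI]
  [9:7] rd=6 = l
  [6:0] imm=116 = #116
off 0x0a: read 00 a0 as little → 0xa000
  top 6b → 0x28 → rts [N]
off 0x0c: read 23 b0 as little → 0xb023
  top 6b → 0x2c → addi [RI]
  [9:7] rd=0 = a
  [6:0] imm=35 = #35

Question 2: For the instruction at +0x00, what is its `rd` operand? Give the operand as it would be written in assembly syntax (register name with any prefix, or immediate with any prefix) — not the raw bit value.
h

off 0x00: read c0 76 as little → 0x76c0
  top 6b → 0x1d → ld [RR]
  rd: (w>>7)&0x7=0x5 → h
  rs: (w>>4)&0x7=0x4 → e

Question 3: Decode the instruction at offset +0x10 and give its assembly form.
[10] a0 74 → 0x74a0
  opcode bits[15:10]=0x1d: ld/RR
  rd: (w>>7)&0x7=0x1 → b
  rs: (w>>4)&0x7=0x2 → c

ld b, c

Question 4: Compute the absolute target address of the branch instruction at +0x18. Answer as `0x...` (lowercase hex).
+0x18: f0 3b ⇒ word 0x3bf0 (little)
  top 6b → 0xe → bra [J]
  imm@[9:0]=0x3f0 (s10→-16) ⇒ #-16
  target = base 0x8ad6 + off 0x18 + 2 + imm -16 = 0x8ae0

0x8ae0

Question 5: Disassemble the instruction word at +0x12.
[12] 00 68 → 0x6800
  top 6b → 0x1a → stop [N]

stop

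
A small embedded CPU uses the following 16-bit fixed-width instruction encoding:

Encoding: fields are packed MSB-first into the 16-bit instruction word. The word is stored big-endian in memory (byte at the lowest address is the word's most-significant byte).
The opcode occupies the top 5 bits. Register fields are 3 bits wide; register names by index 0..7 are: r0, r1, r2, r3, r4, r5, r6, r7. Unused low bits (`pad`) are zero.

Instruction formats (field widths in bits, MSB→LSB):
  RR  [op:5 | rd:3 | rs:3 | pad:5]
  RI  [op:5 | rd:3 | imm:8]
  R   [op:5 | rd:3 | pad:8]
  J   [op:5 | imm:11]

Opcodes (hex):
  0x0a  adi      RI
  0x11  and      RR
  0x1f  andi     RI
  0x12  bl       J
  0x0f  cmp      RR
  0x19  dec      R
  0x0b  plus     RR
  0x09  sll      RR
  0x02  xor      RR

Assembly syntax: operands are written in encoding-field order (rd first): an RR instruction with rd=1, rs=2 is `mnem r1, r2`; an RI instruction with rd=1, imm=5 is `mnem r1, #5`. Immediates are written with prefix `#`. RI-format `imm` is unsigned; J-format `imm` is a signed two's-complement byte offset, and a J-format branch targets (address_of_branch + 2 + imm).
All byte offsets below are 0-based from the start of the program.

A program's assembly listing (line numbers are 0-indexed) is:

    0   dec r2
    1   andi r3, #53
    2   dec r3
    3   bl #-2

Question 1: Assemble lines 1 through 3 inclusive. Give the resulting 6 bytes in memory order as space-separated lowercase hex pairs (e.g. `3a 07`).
1. andi fields op=0x1f:5|rd=3:3|imm=53:8 → word fb35h → fb 35
2. dec fields op=0x19:5|rd=3:3|pad=0:8 → word cb00h → cb 00
3. bl fields op=0x12:5|imm=-2:11 → word 97feh → 97 fe

fb 35 cb 00 97 fe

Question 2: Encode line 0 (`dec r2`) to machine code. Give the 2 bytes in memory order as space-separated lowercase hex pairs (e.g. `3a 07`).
ca 00

L0: dec op=0x19:5|rd=2:3|pad=0:8 ⇒ 0xca00 ⇒ big ca 00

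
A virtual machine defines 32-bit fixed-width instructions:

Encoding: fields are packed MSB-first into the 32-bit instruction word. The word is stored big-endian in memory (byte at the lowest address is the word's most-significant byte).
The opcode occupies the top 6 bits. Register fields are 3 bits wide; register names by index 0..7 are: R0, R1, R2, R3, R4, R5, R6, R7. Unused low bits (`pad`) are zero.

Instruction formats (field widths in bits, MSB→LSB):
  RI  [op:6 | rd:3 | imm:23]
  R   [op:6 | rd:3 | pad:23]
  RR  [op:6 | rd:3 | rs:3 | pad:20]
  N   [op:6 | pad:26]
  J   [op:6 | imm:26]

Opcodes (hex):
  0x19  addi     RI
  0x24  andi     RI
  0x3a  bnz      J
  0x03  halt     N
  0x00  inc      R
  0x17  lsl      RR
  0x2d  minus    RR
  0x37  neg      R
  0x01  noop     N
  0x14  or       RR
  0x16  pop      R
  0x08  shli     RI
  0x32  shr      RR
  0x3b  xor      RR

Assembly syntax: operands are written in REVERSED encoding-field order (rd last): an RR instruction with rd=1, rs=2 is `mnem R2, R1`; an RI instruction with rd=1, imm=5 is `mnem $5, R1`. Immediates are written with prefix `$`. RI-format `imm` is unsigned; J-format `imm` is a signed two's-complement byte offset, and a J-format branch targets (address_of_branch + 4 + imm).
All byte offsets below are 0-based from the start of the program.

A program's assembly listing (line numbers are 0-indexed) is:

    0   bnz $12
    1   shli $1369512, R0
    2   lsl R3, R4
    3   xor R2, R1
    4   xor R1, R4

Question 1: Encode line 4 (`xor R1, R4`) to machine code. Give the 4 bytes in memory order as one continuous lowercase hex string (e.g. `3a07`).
ee100000

4. xor fields op=0x3b:6|rd=4:3|rs=1:3|pad=0:20 → word ee100000h → ee 10 00 00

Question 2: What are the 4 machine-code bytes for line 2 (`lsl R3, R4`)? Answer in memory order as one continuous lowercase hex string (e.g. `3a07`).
line 2 (lsl): pack op=0x17:6|rd=4:3|rs=3:3|pad=0:20 = 0x5e300000; big→ 5e 30 00 00

5e300000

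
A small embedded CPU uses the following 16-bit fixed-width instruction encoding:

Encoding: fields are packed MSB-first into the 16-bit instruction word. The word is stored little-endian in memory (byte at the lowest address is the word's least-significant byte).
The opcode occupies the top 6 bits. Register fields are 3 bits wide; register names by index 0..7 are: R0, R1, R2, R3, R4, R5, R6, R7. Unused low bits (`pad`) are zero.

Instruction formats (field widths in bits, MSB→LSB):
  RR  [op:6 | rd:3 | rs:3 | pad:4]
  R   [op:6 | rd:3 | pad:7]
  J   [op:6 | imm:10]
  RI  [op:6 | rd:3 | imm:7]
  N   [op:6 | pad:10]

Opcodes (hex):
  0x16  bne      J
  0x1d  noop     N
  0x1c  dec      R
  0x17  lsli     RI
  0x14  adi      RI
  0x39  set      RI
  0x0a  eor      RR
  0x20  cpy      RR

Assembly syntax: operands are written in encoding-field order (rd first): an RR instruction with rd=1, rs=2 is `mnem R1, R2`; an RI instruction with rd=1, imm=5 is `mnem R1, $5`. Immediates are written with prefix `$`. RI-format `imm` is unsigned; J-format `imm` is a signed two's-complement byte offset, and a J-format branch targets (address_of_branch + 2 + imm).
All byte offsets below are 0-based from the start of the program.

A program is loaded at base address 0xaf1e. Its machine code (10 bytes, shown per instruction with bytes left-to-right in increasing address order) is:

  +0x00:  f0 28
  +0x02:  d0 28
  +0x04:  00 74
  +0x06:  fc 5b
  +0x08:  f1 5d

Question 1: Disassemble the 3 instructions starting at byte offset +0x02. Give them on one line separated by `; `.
eor R1, R5; noop; bne $-4

[02] d0 28 → 0x28d0
  opcode bits[15:10]=0xa: eor/RR
  [9:7] rd=1 = R1
  [6:4] rs=5 = R5
[04] 00 74 → 0x7400
  opcode bits[15:10]=0x1d: noop/N
[06] fc 5b → 0x5bfc
  opcode bits[15:10]=0x16: bne/J
  [9:0] imm=1020 (s10→-4) = $-4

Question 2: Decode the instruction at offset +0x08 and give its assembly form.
off 0x08: read f1 5d as little → 0x5df1
  op=0x5df1>>10=0x17 ⇒ lsli (RI)
  rd: (w>>7)&0x7=0x3 → R3
  imm: (w>>0)&0x7f=0x71 → $113

lsli R3, $113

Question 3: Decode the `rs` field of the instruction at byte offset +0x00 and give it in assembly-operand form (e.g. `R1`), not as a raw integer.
[00] f0 28 → 0x28f0
  opcode bits[15:10]=0xa: eor/RR
  rd@[9:7]=0x1 ⇒ R1
  rs@[6:4]=0x7 ⇒ R7

R7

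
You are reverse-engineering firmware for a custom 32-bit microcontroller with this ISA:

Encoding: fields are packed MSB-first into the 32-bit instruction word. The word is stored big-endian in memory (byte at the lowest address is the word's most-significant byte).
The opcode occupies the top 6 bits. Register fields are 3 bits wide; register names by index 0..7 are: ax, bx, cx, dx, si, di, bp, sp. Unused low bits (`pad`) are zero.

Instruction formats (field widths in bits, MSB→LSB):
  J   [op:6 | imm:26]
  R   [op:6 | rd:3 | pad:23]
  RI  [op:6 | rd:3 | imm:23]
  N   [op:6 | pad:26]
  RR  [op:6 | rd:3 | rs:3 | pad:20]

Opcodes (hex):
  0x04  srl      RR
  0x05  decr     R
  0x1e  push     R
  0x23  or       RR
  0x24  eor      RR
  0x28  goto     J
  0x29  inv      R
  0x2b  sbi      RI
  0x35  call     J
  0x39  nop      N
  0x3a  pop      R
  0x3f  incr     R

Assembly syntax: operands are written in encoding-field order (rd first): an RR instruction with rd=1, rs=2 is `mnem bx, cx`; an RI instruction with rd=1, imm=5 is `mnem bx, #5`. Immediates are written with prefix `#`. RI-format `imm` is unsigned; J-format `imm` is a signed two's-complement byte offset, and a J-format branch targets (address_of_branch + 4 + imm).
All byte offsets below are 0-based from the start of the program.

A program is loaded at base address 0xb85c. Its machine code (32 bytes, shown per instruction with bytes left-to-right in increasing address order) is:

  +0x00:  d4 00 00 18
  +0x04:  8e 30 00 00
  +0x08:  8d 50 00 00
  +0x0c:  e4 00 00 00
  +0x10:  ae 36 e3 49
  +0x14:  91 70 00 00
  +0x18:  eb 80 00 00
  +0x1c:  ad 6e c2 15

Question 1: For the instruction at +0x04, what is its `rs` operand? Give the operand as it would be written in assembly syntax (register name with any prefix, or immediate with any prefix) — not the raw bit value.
[04] 8e 30 00 00 → 0x8e300000
  opcode bits[31:26]=0x23: or/RR
  rd@[25:23]=0x4 ⇒ si
  rs@[22:20]=0x3 ⇒ dx

dx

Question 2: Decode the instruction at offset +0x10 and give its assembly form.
sbi si, #3597129

[10] ae 36 e3 49 → 0xae36e349
  opcode bits[31:26]=0x2b: sbi/RI
  rd: (w>>23)&0x7=0x4 → si
  imm: (w>>0)&0x7fffff=0x36e349 → #3597129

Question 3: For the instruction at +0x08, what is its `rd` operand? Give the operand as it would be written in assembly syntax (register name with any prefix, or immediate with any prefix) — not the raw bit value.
cx

+0x08: 8d 50 00 00 ⇒ word 0x8d500000 (big)
  top 6b → 0x23 → or [RR]
  rd: (w>>23)&0x7=0x2 → cx
  rs: (w>>20)&0x7=0x5 → di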